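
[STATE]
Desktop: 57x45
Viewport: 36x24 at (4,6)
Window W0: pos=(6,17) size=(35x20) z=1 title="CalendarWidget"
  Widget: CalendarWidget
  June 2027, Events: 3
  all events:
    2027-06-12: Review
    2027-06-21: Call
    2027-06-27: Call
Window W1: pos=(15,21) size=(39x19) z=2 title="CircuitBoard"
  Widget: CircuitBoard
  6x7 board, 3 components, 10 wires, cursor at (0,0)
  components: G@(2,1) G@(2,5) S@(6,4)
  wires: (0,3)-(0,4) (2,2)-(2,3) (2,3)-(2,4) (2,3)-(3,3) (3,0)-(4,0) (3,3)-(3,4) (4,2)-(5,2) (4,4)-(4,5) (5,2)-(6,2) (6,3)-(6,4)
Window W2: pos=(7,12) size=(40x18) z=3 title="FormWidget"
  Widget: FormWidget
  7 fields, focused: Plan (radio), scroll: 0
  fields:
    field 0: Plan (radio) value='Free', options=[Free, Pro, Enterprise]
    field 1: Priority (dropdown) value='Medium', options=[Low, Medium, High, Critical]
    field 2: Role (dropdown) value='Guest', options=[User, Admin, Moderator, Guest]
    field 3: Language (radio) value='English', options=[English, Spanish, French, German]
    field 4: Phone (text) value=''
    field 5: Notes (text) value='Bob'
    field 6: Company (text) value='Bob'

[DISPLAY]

                                    
                                    
                                    
                                    
                                    
                                    
   ┏━━━━━━━━━━━━━━━━━━━━━━━━━━━━━━━━
   ┃ FormWidget                     
   ┠────────────────────────────────
   ┃> Plan:       (●) Free  ( ) Pro 
   ┃  Priority:   [Medium           
  ┏┃  Role:       [Guest            
  ┃┃  Language:   (●) English  ( ) S
  ┠┃  Phone:      [                 
  ┃┃  Notes:      [Bob              
  ┃┃  Company:    [Bob              
  ┃┃                                
  ┃┃                                
  ┃┃                                
  ┃┃                                
  ┃┃                                
  ┃┃                                
  ┃┃                                
  ┃┗━━━━━━━━━━━━━━━━━━━━━━━━━━━━━━━━


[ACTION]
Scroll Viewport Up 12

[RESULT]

                                    
                                    
                                    
                                    
                                    
                                    
                                    
                                    
                                    
                                    
                                    
                                    
   ┏━━━━━━━━━━━━━━━━━━━━━━━━━━━━━━━━
   ┃ FormWidget                     
   ┠────────────────────────────────
   ┃> Plan:       (●) Free  ( ) Pro 
   ┃  Priority:   [Medium           
  ┏┃  Role:       [Guest            
  ┃┃  Language:   (●) English  ( ) S
  ┠┃  Phone:      [                 
  ┃┃  Notes:      [Bob              
  ┃┃  Company:    [Bob              
  ┃┃                                
  ┃┃                                


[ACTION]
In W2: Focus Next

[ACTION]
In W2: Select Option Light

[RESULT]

                                    
                                    
                                    
                                    
                                    
                                    
                                    
                                    
                                    
                                    
                                    
                                    
   ┏━━━━━━━━━━━━━━━━━━━━━━━━━━━━━━━━
   ┃ FormWidget                     
   ┠────────────────────────────────
   ┃  Plan:       (●) Free  ( ) Pro 
   ┃> Priority:   [Medium           
  ┏┃  Role:       [Guest            
  ┃┃  Language:   (●) English  ( ) S
  ┠┃  Phone:      [                 
  ┃┃  Notes:      [Bob              
  ┃┃  Company:    [Bob              
  ┃┃                                
  ┃┃                                


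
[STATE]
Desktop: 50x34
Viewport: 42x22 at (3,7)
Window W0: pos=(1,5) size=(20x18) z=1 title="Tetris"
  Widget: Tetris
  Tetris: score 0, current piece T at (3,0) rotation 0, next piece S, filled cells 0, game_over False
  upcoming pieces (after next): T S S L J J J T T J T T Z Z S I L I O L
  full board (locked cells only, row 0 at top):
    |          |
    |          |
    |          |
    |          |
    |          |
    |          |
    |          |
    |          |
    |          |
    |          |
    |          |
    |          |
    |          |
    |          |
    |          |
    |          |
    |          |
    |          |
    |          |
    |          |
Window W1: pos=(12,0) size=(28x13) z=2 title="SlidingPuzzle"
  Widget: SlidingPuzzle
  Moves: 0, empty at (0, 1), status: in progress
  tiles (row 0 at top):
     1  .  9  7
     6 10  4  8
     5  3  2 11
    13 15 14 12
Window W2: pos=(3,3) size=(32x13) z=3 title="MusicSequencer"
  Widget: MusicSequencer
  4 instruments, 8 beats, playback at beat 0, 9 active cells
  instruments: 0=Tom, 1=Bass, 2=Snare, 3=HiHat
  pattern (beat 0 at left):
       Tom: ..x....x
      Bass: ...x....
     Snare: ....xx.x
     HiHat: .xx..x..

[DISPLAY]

┃   Tom··█····█                ┃    ┃     
┃  Bass···█····                ┃    ┃     
┃ Snare····██·█                ┃    ┃     
┃ HiHat·██··█··                ┃    ┃     
┃                              ┃    ┃     
┃                              ┃━━━━┛     
┃                              ┃          
┃                              ┃          
┗━━━━━━━━━━━━━━━━━━━━━━━━━━━━━━┛          
                 ┃                        
                 ┃                        
                 ┃                        
                 ┃                        
                 ┃                        
                 ┃                        
━━━━━━━━━━━━━━━━━┛                        
                                          
                                          
                                          
                                          
                                          
                                          


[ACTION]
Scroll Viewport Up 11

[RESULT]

         ┏━━━━━━━━━━━━━━━━━━━━━━━━━━┓     
         ┃ SlidingPuzzle            ┃     
         ┠──────────────────────────┨     
┏━━━━━━━━━━━━━━━━━━━━━━━━━━━━━━┓    ┃     
┃ MusicSequencer               ┃    ┃     
┠──────────────────────────────┨    ┃     
┃      ▼1234567                ┃    ┃     
┃   Tom··█····█                ┃    ┃     
┃  Bass···█····                ┃    ┃     
┃ Snare····██·█                ┃    ┃     
┃ HiHat·██··█··                ┃    ┃     
┃                              ┃    ┃     
┃                              ┃━━━━┛     
┃                              ┃          
┃                              ┃          
┗━━━━━━━━━━━━━━━━━━━━━━━━━━━━━━┛          
                 ┃                        
                 ┃                        
                 ┃                        
                 ┃                        
                 ┃                        
                 ┃                        


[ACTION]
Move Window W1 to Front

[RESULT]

         ┏━━━━━━━━━━━━━━━━━━━━━━━━━━┓     
         ┃ SlidingPuzzle            ┃     
         ┠──────────────────────────┨     
┏━━━━━━━━┃┌────┬────┬────┬────┐     ┃     
┃ MusicSe┃│  1 │    │  9 │  7 │     ┃     
┠────────┃├────┼────┼────┼────┤     ┃     
┃      ▼1┃│  6 │ 10 │  4 │  8 │     ┃     
┃   Tom··┃├────┼────┼────┼────┤     ┃     
┃  Bass··┃│  5 │  3 │  2 │ 11 │     ┃     
┃ Snare··┃├────┼────┼────┼────┤     ┃     
┃ HiHat·█┃│ 13 │ 15 │ 14 │ 12 │     ┃     
┃        ┃└────┴────┴────┴────┘     ┃     
┃        ┗━━━━━━━━━━━━━━━━━━━━━━━━━━┛     
┃                              ┃          
┃                              ┃          
┗━━━━━━━━━━━━━━━━━━━━━━━━━━━━━━┛          
                 ┃                        
                 ┃                        
                 ┃                        
                 ┃                        
                 ┃                        
                 ┃                        


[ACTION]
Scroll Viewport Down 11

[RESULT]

┃        ┃└────┴────┴────┴────┘     ┃     
┃        ┗━━━━━━━━━━━━━━━━━━━━━━━━━━┛     
┃                              ┃          
┃                              ┃          
┗━━━━━━━━━━━━━━━━━━━━━━━━━━━━━━┛          
                 ┃                        
                 ┃                        
                 ┃                        
                 ┃                        
                 ┃                        
                 ┃                        
━━━━━━━━━━━━━━━━━┛                        
                                          
                                          
                                          
                                          
                                          
                                          
                                          
                                          
                                          
                                          


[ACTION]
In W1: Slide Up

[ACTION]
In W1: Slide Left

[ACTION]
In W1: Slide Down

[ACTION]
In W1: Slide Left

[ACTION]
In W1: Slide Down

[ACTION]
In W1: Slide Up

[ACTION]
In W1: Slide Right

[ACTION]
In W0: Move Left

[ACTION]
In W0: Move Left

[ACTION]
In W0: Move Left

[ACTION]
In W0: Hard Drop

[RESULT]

┃        ┃└────┴────┴────┴────┘     ┃     
┃        ┗━━━━━━━━━━━━━━━━━━━━━━━━━━┛     
┃                              ┃          
┃                              ┃          
┗━━━━━━━━━━━━━━━━━━━━━━━━━━━━━━┛          
                 ┃                        
                 ┃                        
                 ┃                        
                 ┃                        
▒                ┃                        
▒▒               ┃                        
━━━━━━━━━━━━━━━━━┛                        
                                          
                                          
                                          
                                          
                                          
                                          
                                          
                                          
                                          
                                          


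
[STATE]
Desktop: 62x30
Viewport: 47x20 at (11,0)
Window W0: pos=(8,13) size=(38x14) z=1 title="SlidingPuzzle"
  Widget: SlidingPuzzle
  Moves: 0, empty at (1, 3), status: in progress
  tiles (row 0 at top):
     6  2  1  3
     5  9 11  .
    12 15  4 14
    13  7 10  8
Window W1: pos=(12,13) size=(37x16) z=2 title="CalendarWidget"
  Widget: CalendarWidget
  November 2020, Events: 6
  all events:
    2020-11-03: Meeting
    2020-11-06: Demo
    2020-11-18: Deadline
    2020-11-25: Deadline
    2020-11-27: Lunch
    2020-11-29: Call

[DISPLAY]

                                               
                                               
                                               
                                               
                                               
                                               
                                               
                                               
                                               
                                               
                                               
                                               
                                               
━┏━━━━━━━━━━━━━━━━━━━━━━━━━━━━━━━━━━━┓         
l┃ CalendarWidget                    ┃         
─┠───────────────────────────────────┨         
─┃           November 2020           ┃         
 ┃Mo Tu We Th Fr Sa Su               ┃         
─┃                   1               ┃         
 ┃ 2  3*  4  5  6*  7  8             ┃         


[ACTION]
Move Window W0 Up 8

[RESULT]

                                               
                                               
                                               
                                               
                                               
━━━━━━━━━━━━━━━━━━━━━━━━━━━━━━━━━━┓            
lidingPuzzle                      ┃            
──────────────────────────────────┨            
───┬────┬────┬────┐               ┃            
 6 │  2 │  1 │  3 │               ┃            
───┼────┼────┼────┤               ┃            
 5 │  9 │ 11 │    │               ┃            
───┼────┼────┼────┤               ┃            
1┏━━━━━━━━━━━━━━━━━━━━━━━━━━━━━━━━━━━┓         
─┃ CalendarWidget                    ┃         
1┠───────────────────────────────────┨         
─┃           November 2020           ┃         
v┃Mo Tu We Th Fr Sa Su               ┃         
━┃                   1               ┃         
 ┃ 2  3*  4  5  6*  7  8             ┃         


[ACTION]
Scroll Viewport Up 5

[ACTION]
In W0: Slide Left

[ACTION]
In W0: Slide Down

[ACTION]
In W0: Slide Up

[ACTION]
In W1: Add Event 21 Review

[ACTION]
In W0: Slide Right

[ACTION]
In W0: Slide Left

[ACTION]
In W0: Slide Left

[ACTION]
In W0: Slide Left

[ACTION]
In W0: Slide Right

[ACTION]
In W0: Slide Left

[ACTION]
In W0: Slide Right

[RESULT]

                                               
                                               
                                               
                                               
                                               
━━━━━━━━━━━━━━━━━━━━━━━━━━━━━━━━━━┓            
lidingPuzzle                      ┃            
──────────────────────────────────┨            
───┬────┬────┬────┐               ┃            
 6 │  2 │  1 │  3 │               ┃            
───┼────┼────┼────┤               ┃            
 5 │  9 │    │ 11 │               ┃            
───┼────┼────┼────┤               ┃            
1┏━━━━━━━━━━━━━━━━━━━━━━━━━━━━━━━━━━━┓         
─┃ CalendarWidget                    ┃         
1┠───────────────────────────────────┨         
─┃           November 2020           ┃         
v┃Mo Tu We Th Fr Sa Su               ┃         
━┃                   1               ┃         
 ┃ 2  3*  4  5  6*  7  8             ┃         


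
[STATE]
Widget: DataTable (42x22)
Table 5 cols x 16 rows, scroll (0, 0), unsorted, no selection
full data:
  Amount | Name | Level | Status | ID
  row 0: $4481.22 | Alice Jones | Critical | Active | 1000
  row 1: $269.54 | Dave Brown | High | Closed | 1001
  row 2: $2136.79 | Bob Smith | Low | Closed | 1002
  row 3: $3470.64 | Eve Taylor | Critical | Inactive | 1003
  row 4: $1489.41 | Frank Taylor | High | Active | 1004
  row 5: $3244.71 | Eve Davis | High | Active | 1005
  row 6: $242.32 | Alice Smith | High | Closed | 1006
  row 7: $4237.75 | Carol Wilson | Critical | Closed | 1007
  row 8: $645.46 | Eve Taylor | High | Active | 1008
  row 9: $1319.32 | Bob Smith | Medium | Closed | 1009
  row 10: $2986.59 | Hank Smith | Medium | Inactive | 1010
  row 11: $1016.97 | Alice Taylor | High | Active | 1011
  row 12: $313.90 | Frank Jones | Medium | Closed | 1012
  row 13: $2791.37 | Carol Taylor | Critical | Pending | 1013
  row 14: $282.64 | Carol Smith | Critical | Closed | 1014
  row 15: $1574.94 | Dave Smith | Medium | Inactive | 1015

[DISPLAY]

Amount  │Name        │Level   │Status  │ID
────────┼────────────┼────────┼────────┼──
$4481.22│Alice Jones │Critical│Active  │10
$269.54 │Dave Brown  │High    │Closed  │10
$2136.79│Bob Smith   │Low     │Closed  │10
$3470.64│Eve Taylor  │Critical│Inactive│10
$1489.41│Frank Taylor│High    │Active  │10
$3244.71│Eve Davis   │High    │Active  │10
$242.32 │Alice Smith │High    │Closed  │10
$4237.75│Carol Wilson│Critical│Closed  │10
$645.46 │Eve Taylor  │High    │Active  │10
$1319.32│Bob Smith   │Medium  │Closed  │10
$2986.59│Hank Smith  │Medium  │Inactive│10
$1016.97│Alice Taylor│High    │Active  │10
$313.90 │Frank Jones │Medium  │Closed  │10
$2791.37│Carol Taylor│Critical│Pending │10
$282.64 │Carol Smith │Critical│Closed  │10
$1574.94│Dave Smith  │Medium  │Inactive│10
                                          
                                          
                                          
                                          


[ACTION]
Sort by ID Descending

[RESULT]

Amount  │Name        │Level   │Status  │ID
────────┼────────────┼────────┼────────┼──
$1574.94│Dave Smith  │Medium  │Inactive│10
$282.64 │Carol Smith │Critical│Closed  │10
$2791.37│Carol Taylor│Critical│Pending │10
$313.90 │Frank Jones │Medium  │Closed  │10
$1016.97│Alice Taylor│High    │Active  │10
$2986.59│Hank Smith  │Medium  │Inactive│10
$1319.32│Bob Smith   │Medium  │Closed  │10
$645.46 │Eve Taylor  │High    │Active  │10
$4237.75│Carol Wilson│Critical│Closed  │10
$242.32 │Alice Smith │High    │Closed  │10
$3244.71│Eve Davis   │High    │Active  │10
$1489.41│Frank Taylor│High    │Active  │10
$3470.64│Eve Taylor  │Critical│Inactive│10
$2136.79│Bob Smith   │Low     │Closed  │10
$269.54 │Dave Brown  │High    │Closed  │10
$4481.22│Alice Jones │Critical│Active  │10
                                          
                                          
                                          
                                          


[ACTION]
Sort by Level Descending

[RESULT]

Amount  │Name        │Level  ▼│Status  │ID
────────┼────────────┼────────┼────────┼──
$1574.94│Dave Smith  │Medium  │Inactive│10
$313.90 │Frank Jones │Medium  │Closed  │10
$2986.59│Hank Smith  │Medium  │Inactive│10
$1319.32│Bob Smith   │Medium  │Closed  │10
$2136.79│Bob Smith   │Low     │Closed  │10
$1016.97│Alice Taylor│High    │Active  │10
$645.46 │Eve Taylor  │High    │Active  │10
$242.32 │Alice Smith │High    │Closed  │10
$3244.71│Eve Davis   │High    │Active  │10
$1489.41│Frank Taylor│High    │Active  │10
$269.54 │Dave Brown  │High    │Closed  │10
$282.64 │Carol Smith │Critical│Closed  │10
$2791.37│Carol Taylor│Critical│Pending │10
$4237.75│Carol Wilson│Critical│Closed  │10
$3470.64│Eve Taylor  │Critical│Inactive│10
$4481.22│Alice Jones │Critical│Active  │10
                                          
                                          
                                          
                                          


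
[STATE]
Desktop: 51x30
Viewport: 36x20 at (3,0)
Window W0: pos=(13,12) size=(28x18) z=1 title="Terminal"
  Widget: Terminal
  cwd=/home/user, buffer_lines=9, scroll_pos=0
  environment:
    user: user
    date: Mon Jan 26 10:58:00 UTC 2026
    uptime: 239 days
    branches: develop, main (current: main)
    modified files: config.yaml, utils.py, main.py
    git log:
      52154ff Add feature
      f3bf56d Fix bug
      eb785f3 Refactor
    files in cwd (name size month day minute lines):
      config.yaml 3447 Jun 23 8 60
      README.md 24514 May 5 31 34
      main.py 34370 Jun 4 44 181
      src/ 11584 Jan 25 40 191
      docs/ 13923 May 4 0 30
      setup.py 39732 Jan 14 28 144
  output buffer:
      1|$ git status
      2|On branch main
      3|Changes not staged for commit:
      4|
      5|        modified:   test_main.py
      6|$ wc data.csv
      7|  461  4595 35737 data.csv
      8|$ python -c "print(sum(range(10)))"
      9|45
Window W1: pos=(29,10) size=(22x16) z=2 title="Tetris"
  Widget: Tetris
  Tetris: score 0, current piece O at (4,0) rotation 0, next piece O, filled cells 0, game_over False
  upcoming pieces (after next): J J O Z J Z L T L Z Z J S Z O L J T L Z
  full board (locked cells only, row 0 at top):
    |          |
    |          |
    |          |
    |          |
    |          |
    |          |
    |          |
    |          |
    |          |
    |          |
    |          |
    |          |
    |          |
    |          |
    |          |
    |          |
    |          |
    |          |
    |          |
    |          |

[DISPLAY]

                                    
                                    
                                    
                                    
                                    
                                    
                                    
                                    
                                    
                                    
                          ┏━━━━━━━━━
                          ┃ Tetris  
          ┏━━━━━━━━━━━━━━━┠─────────
          ┃ Terminal      ┃         
          ┠───────────────┃         
          ┃$ git status   ┃         
          ┃On branch main ┃         
          ┃Changes not sta┃         
          ┃               ┃         
          ┃        modifie┃         


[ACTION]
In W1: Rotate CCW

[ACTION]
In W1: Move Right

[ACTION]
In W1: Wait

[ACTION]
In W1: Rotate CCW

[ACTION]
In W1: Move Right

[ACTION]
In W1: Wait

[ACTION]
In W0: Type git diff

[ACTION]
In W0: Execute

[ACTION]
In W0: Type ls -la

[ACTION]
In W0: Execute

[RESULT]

                                    
                                    
                                    
                                    
                                    
                                    
                                    
                                    
                                    
                                    
                          ┏━━━━━━━━━
                          ┃ Tetris  
          ┏━━━━━━━━━━━━━━━┠─────────
          ┃ Terminal      ┃         
          ┠───────────────┃         
          ┃diff --git a/ma┃         
          ┃--- a/main.py  ┃         
          ┃+++ b/main.py  ┃         
          ┃@@ -1,3 +1,4 @@┃         
          ┃+# updated     ┃         


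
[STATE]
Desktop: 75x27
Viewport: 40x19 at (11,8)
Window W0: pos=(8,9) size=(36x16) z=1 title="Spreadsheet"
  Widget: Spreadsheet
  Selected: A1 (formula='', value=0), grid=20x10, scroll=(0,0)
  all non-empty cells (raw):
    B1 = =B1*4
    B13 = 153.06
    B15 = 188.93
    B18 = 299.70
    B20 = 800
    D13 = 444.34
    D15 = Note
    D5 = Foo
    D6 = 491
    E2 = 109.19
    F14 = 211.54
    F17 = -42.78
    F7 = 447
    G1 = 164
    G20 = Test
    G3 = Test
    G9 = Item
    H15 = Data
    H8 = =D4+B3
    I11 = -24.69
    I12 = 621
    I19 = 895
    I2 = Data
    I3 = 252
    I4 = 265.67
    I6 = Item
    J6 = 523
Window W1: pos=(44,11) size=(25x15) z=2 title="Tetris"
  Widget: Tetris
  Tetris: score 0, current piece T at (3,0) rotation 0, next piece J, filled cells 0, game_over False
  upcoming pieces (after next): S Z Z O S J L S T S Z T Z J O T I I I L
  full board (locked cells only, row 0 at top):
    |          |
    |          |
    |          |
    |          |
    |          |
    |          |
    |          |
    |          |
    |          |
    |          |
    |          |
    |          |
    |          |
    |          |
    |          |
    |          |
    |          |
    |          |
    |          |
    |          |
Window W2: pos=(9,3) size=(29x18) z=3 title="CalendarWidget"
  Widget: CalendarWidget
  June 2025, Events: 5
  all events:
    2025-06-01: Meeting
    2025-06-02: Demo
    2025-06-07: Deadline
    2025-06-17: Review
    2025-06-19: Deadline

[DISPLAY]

                  1*      ┃             
2*  3  4  5  6  7*  8     ┃━━━━━┓       
9 10 11 12 13 14 15       ┃     ┃       
6 17* 18 19* 20 21 22     ┃─────┨┏━━━━━━
3 24 25 26 27 28 29       ┃     ┃┃ Tetri
0                         ┃  D  ┃┠──────
                          ┃-----┃┃      
                          ┃     ┃┃      
                          ┃     ┃┃      
                          ┃     ┃┃      
                          ┃     ┃┃      
                          ┃oo   ┃┃      
━━━━━━━━━━━━━━━━━━━━━━━━━━┛    4┃┃      
7        0       0       0      ┃┃      
8        0       0       0      ┃┃      
9        0       0       0      ┃┃      
━━━━━━━━━━━━━━━━━━━━━━━━━━━━━━━━┛┃      
                                 ┗━━━━━━
                                        


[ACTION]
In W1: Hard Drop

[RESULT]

                  1*      ┃             
2*  3  4  5  6  7*  8     ┃━━━━━┓       
9 10 11 12 13 14 15       ┃     ┃       
6 17* 18 19* 20 21 22     ┃─────┨┏━━━━━━
3 24 25 26 27 28 29       ┃     ┃┃ Tetri
0                         ┃  D  ┃┠──────
                          ┃-----┃┃      
                          ┃     ┃┃      
                          ┃     ┃┃      
                          ┃     ┃┃      
                          ┃     ┃┃      
                          ┃oo   ┃┃      
━━━━━━━━━━━━━━━━━━━━━━━━━━┛    4┃┃      
7        0       0       0      ┃┃      
8        0       0       0      ┃┃      
9        0       0       0      ┃┃    ▒ 
━━━━━━━━━━━━━━━━━━━━━━━━━━━━━━━━┛┃   ▒▒▒
                                 ┗━━━━━━
                                        


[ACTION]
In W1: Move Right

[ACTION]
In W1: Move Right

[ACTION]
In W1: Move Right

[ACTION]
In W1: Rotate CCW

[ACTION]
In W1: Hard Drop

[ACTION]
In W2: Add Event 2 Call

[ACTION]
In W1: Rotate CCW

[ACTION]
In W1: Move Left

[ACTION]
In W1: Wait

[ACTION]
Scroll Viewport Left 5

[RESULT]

   ┃                   1*      ┃        
  ┏┃ 2*  3  4  5  6  7*  8     ┃━━━━━┓  
  ┃┃ 9 10 11 12 13 14 15       ┃     ┃  
  ┠┃16 17* 18 19* 20 21 22     ┃─────┨┏━
  ┃┃23 24 25 26 27 28 29       ┃     ┃┃ 
  ┃┃30                         ┃  D  ┃┠─
  ┃┃                           ┃-----┃┃ 
  ┃┃                           ┃     ┃┃ 
  ┃┃                           ┃     ┃┃ 
  ┃┃                           ┃     ┃┃ 
  ┃┃                           ┃     ┃┃ 
  ┃┃                           ┃oo   ┃┃ 
  ┃┗━━━━━━━━━━━━━━━━━━━━━━━━━━━┛    4┃┃ 
  ┃  7        0       0       0      ┃┃ 
  ┃  8        0       0       0      ┃┃ 
  ┃  9        0       0       0      ┃┃ 
  ┗━━━━━━━━━━━━━━━━━━━━━━━━━━━━━━━━━━┛┃ 
                                      ┗━
                                        


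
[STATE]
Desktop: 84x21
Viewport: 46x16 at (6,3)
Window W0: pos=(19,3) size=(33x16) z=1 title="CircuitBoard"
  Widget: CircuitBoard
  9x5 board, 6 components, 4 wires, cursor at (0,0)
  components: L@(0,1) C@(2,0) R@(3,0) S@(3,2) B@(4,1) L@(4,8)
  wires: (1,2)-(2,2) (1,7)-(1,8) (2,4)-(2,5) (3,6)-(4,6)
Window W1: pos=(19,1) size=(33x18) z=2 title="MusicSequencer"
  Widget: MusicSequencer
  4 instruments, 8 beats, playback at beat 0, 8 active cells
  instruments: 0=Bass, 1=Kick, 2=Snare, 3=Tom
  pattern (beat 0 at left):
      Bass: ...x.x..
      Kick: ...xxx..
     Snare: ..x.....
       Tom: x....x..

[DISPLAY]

             ┠───────────────────────────────┨
             ┃      ▼1234567                 ┃
             ┃  Bass···█·█··                 ┃
             ┃  Kick···███··                 ┃
             ┃ Snare··█·····                 ┃
             ┃   Tom█····█··                 ┃
             ┃                               ┃
             ┃                               ┃
             ┃                               ┃
             ┃                               ┃
             ┃                               ┃
             ┃                               ┃
             ┃                               ┃
             ┃                               ┃
             ┃                               ┃
             ┗━━━━━━━━━━━━━━━━━━━━━━━━━━━━━━━┛


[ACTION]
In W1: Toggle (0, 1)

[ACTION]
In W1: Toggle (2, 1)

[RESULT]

             ┠───────────────────────────────┨
             ┃      ▼1234567                 ┃
             ┃  Bass·█·█·█··                 ┃
             ┃  Kick···███··                 ┃
             ┃ Snare·██·····                 ┃
             ┃   Tom█····█··                 ┃
             ┃                               ┃
             ┃                               ┃
             ┃                               ┃
             ┃                               ┃
             ┃                               ┃
             ┃                               ┃
             ┃                               ┃
             ┃                               ┃
             ┃                               ┃
             ┗━━━━━━━━━━━━━━━━━━━━━━━━━━━━━━━┛


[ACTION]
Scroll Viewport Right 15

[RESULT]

──────────────────────────────┨               
     ▼1234567                 ┃               
 Bass·█·█·█··                 ┃               
 Kick···███··                 ┃               
Snare·██·····                 ┃               
  Tom█····█··                 ┃               
                              ┃               
                              ┃               
                              ┃               
                              ┃               
                              ┃               
                              ┃               
                              ┃               
                              ┃               
                              ┃               
━━━━━━━━━━━━━━━━━━━━━━━━━━━━━━┛               


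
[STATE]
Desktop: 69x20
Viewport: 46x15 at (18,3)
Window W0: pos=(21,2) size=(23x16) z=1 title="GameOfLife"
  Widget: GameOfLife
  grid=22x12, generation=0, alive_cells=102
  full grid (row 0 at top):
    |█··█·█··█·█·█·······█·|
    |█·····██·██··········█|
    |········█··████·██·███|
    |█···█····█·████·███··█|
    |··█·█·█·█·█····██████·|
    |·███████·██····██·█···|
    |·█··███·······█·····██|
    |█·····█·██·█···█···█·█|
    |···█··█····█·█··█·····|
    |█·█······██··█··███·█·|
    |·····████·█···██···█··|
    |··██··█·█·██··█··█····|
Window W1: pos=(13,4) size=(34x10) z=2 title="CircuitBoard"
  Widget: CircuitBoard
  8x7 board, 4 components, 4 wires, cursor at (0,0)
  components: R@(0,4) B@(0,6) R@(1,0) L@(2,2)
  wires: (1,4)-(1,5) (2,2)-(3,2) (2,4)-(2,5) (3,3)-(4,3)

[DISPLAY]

   ┃ GameOfLife          ┃                    
━━━━━━━━━━━━━━━━━━━━━━━━━━━━┓                 
cuitBoard                   ┃                 
────────────────────────────┨                 
 1 2 3 4 5 6 7              ┃                 
.]              R       B   ┃                 
                            ┃                 
R               · ─ ·       ┃                 
                            ┃                 
        L       · ─ ·       ┃                 
━━━━━━━━━━━━━━━━━━━━━━━━━━━━┛                 
   ┃···█··█····█·█··█····┃                    
   ┃█·█······██··█··███·█┃                    
   ┃·····████·█···██···█·┃                    
   ┗━━━━━━━━━━━━━━━━━━━━━┛                    


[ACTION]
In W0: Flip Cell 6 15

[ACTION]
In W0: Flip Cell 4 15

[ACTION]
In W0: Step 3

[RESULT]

   ┃ GameOfLife          ┃                    
━━━━━━━━━━━━━━━━━━━━━━━━━━━━┓                 
cuitBoard                   ┃                 
────────────────────────────┨                 
 1 2 3 4 5 6 7              ┃                 
.]              R       B   ┃                 
                            ┃                 
R               · ─ ·       ┃                 
                            ┃                 
        L       · ─ ·       ┃                 
━━━━━━━━━━━━━━━━━━━━━━━━━━━━┛                 
   ┃██··██·██·███····█···┃                    
   ┃····██··██···········┃                    
   ┃·██···█··██··········┃                    
   ┗━━━━━━━━━━━━━━━━━━━━━┛                    


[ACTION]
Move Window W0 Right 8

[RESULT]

           ┃ GameOfLife          ┃            
━━━━━━━━━━━━━━━━━━━━━━━━━━━━┓────┨            
cuitBoard                   ┃    ┃            
────────────────────────────┨····┃            
 1 2 3 4 5 6 7              ┃····┃            
.]              R       B   ┃····┃            
                            ┃····┃            
R               · ─ ·       ┃···█┃            
                            ┃····┃            
        L       · ─ ·       ┃██··┃            
━━━━━━━━━━━━━━━━━━━━━━━━━━━━┛███·┃            
           ┃██··██·██·███····█···┃            
           ┃····██··██···········┃            
           ┃·██···█··██··········┃            
           ┗━━━━━━━━━━━━━━━━━━━━━┛            


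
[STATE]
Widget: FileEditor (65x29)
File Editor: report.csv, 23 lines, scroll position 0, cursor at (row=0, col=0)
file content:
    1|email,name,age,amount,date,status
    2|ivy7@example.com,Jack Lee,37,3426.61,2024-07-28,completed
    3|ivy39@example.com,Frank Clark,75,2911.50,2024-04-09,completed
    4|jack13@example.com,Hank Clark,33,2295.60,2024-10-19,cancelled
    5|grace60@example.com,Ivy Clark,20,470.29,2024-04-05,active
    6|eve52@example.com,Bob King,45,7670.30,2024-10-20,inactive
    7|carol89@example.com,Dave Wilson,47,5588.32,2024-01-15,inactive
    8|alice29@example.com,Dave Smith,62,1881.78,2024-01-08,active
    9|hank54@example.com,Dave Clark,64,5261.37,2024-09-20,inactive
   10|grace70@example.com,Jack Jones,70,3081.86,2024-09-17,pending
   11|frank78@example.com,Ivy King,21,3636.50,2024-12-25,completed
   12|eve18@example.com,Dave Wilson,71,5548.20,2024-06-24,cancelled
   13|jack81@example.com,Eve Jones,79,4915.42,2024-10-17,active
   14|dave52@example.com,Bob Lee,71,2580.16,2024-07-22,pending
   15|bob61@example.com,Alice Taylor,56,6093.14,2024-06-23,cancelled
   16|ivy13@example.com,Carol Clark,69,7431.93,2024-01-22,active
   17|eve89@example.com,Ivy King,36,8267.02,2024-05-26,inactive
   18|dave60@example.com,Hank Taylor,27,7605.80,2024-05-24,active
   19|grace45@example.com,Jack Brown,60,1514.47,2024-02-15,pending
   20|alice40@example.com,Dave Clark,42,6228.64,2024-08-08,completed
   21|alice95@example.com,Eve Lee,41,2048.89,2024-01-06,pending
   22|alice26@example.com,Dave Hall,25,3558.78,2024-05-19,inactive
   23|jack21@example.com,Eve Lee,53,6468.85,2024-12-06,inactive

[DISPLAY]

█mail,name,age,amount,date,status                               ▲
ivy7@example.com,Jack Lee,37,3426.61,2024-07-28,completed       █
ivy39@example.com,Frank Clark,75,2911.50,2024-04-09,completed   ░
jack13@example.com,Hank Clark,33,2295.60,2024-10-19,cancelled   ░
grace60@example.com,Ivy Clark,20,470.29,2024-04-05,active       ░
eve52@example.com,Bob King,45,7670.30,2024-10-20,inactive       ░
carol89@example.com,Dave Wilson,47,5588.32,2024-01-15,inactive  ░
alice29@example.com,Dave Smith,62,1881.78,2024-01-08,active     ░
hank54@example.com,Dave Clark,64,5261.37,2024-09-20,inactive    ░
grace70@example.com,Jack Jones,70,3081.86,2024-09-17,pending    ░
frank78@example.com,Ivy King,21,3636.50,2024-12-25,completed    ░
eve18@example.com,Dave Wilson,71,5548.20,2024-06-24,cancelled   ░
jack81@example.com,Eve Jones,79,4915.42,2024-10-17,active       ░
dave52@example.com,Bob Lee,71,2580.16,2024-07-22,pending        ░
bob61@example.com,Alice Taylor,56,6093.14,2024-06-23,cancelled  ░
ivy13@example.com,Carol Clark,69,7431.93,2024-01-22,active      ░
eve89@example.com,Ivy King,36,8267.02,2024-05-26,inactive       ░
dave60@example.com,Hank Taylor,27,7605.80,2024-05-24,active     ░
grace45@example.com,Jack Brown,60,1514.47,2024-02-15,pending    ░
alice40@example.com,Dave Clark,42,6228.64,2024-08-08,completed  ░
alice95@example.com,Eve Lee,41,2048.89,2024-01-06,pending       ░
alice26@example.com,Dave Hall,25,3558.78,2024-05-19,inactive    ░
jack21@example.com,Eve Lee,53,6468.85,2024-12-06,inactive       ░
                                                                ░
                                                                ░
                                                                ░
                                                                ░
                                                                ░
                                                                ▼


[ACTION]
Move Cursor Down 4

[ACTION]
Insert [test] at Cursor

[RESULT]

email,name,age,amount,date,status                               ▲
ivy7@example.com,Jack Lee,37,3426.61,2024-07-28,completed       █
ivy39@example.com,Frank Clark,75,2911.50,2024-04-09,completed   ░
jack13@example.com,Hank Clark,33,2295.60,2024-10-19,cancelled   ░
test█race60@example.com,Ivy Clark,20,470.29,2024-04-05,active   ░
eve52@example.com,Bob King,45,7670.30,2024-10-20,inactive       ░
carol89@example.com,Dave Wilson,47,5588.32,2024-01-15,inactive  ░
alice29@example.com,Dave Smith,62,1881.78,2024-01-08,active     ░
hank54@example.com,Dave Clark,64,5261.37,2024-09-20,inactive    ░
grace70@example.com,Jack Jones,70,3081.86,2024-09-17,pending    ░
frank78@example.com,Ivy King,21,3636.50,2024-12-25,completed    ░
eve18@example.com,Dave Wilson,71,5548.20,2024-06-24,cancelled   ░
jack81@example.com,Eve Jones,79,4915.42,2024-10-17,active       ░
dave52@example.com,Bob Lee,71,2580.16,2024-07-22,pending        ░
bob61@example.com,Alice Taylor,56,6093.14,2024-06-23,cancelled  ░
ivy13@example.com,Carol Clark,69,7431.93,2024-01-22,active      ░
eve89@example.com,Ivy King,36,8267.02,2024-05-26,inactive       ░
dave60@example.com,Hank Taylor,27,7605.80,2024-05-24,active     ░
grace45@example.com,Jack Brown,60,1514.47,2024-02-15,pending    ░
alice40@example.com,Dave Clark,42,6228.64,2024-08-08,completed  ░
alice95@example.com,Eve Lee,41,2048.89,2024-01-06,pending       ░
alice26@example.com,Dave Hall,25,3558.78,2024-05-19,inactive    ░
jack21@example.com,Eve Lee,53,6468.85,2024-12-06,inactive       ░
                                                                ░
                                                                ░
                                                                ░
                                                                ░
                                                                ░
                                                                ▼
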